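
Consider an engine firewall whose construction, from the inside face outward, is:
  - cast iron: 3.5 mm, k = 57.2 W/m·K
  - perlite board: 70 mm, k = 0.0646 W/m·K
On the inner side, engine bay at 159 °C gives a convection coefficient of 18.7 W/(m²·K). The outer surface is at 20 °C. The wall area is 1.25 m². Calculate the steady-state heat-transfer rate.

Q ≈ 153 W

Series thermal resistances:
R_inner film = 1/(h_i·A) = 1/(18.7×1.25) = 0.04278 K/W
R_cast iron = L/(kA) = 0.0035/(57.2×1.25) = 4.895×10^-5 K/W
R_perlite board = L/(kA) = 0.07/(0.0646×1.25) = 0.8669 K/W
R_total = 0.9097 K/W
Q = ΔT / R_total = 139 / 0.9097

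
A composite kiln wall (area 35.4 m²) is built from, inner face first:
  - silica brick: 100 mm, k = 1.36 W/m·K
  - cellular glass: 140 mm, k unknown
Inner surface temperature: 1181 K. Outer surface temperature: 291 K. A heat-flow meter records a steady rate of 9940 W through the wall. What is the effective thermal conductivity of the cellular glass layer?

Series thermal resistances:
R_silica brick = L/(kA) = 0.1/(1.36×35.4) = 0.002077 K/W
Sum of known resistances R_other = 0.002077 K/W
Total R = ΔT/Q = 890/9940 = 0.08954 K/W
R_cellular glass = R_total − R_other = 0.08746 K/W
k = L/(R·A) = 0.14/(0.08746×35.4)

k ≈ 0.0452 W/(m·K)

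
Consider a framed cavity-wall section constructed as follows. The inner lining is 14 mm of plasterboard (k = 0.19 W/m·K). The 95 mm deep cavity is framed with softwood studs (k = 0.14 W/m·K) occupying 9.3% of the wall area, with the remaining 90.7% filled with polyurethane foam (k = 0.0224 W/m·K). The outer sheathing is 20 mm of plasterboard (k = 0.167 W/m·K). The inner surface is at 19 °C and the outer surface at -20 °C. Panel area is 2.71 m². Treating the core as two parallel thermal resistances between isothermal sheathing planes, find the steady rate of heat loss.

Sheathing layers in series; stud and cavity paths in parallel between them.
R_inner = 0.014/(0.19×2.71) = 0.02719 K/W
R_stud  = 0.095/(0.14×0.093×2.71) = 2.692 K/W
R_cav   = 0.095/(0.0224×0.907×2.71) = 1.725 K/W
1/R_core = 1/R_stud + 1/R_cav → R_core = 1.052 K/W
R_outer = 0.02/(0.167×2.71) = 0.04419 K/W
R_total = 1.123 K/W
Q = ΔT/R_total = 39/1.123

Q ≈ 34.7 W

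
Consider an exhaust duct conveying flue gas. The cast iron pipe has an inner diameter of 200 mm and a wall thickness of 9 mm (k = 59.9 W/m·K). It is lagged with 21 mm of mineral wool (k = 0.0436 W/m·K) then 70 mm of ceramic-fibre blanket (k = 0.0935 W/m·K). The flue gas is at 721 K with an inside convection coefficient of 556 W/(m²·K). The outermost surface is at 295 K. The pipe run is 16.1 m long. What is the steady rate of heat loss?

Q ≈ 4970 W

Treating each annulus and film as a series resistance:
R_inner film = 1/(h_i·2πr₁L) = 1/(556×2π×0.1×16.1) = 1.778×10^-4 K/W
R_cast iron pipe wall = ln(109/100)/(2π×59.9×16.1) = 1.422×10^-5 K/W
R_mineral wool = ln(130/109)/(2π×0.0436×16.1) = 0.03995 K/W
R_ceramic-fibre blanket = ln(200/130)/(2π×0.0935×16.1) = 0.04555 K/W
R_total = 0.08568 K/W
Q = ΔT/R_total = 426/0.08568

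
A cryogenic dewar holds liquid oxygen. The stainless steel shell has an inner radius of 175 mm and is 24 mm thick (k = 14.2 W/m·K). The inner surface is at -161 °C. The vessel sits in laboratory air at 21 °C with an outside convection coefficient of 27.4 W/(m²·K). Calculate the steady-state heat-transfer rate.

Each spherical layer contributes R = (1/r_i − 1/r_o)/(4πk):
R_stainless steel shell = (1/0.175 − 1/0.199)/(4π×14.2) = 0.003862 K/W
R_outer film = 1/(h·4πr_o²) = 1/(27.4×4π×0.199²) = 0.07334 K/W
R_total = 0.0772 K/W
Q = ΔT/R_total = 182/0.0772

Q ≈ 2360 W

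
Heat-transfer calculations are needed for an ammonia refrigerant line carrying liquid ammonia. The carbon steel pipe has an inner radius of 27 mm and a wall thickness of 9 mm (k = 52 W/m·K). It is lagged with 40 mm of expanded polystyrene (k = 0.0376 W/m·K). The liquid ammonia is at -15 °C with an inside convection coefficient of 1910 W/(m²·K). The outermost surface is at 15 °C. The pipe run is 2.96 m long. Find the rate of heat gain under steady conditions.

Q ≈ 28 W

Per-layer cylindrical resistances, series-summed:
R_inner film = 1/(h_i·2πr₁L) = 1/(1910×2π×0.027×2.96) = 0.001043 K/W
R_carbon steel pipe wall = ln(36/27)/(2π×52×2.96) = 2.975×10^-4 K/W
R_expanded polystyrene = ln(76/36)/(2π×0.0376×2.96) = 1.069 K/W
R_total = 1.07 K/W
Q = ΔT/R_total = 30/1.07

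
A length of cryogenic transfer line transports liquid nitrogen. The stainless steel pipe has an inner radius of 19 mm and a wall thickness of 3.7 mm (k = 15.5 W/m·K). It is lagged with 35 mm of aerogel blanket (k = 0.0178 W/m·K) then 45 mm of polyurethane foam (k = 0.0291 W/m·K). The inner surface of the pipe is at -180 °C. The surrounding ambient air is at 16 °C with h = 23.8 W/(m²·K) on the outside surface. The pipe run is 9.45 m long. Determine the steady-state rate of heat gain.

Q ≈ 160 W

Per-layer cylindrical resistances, series-summed:
R_stainless steel pipe wall = ln(22.7/19)/(2π×15.5×9.45) = 1.933×10^-4 K/W
R_aerogel blanket = ln(57.7/22.7)/(2π×0.0178×9.45) = 0.8827 K/W
R_polyurethane foam = ln(102.7/57.7)/(2π×0.0291×9.45) = 0.3337 K/W
R_outer film = 1/(h_o·2πr_oL) = 1/(23.8×2π×0.1027×9.45) = 0.00689 K/W
R_total = 1.223 K/W
Q = ΔT/R_total = 196/1.223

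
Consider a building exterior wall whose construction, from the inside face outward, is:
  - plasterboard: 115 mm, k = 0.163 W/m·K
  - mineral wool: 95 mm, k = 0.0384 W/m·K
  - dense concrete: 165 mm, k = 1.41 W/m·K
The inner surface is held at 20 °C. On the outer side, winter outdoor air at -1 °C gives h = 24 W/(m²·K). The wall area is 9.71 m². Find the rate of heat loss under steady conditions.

Q ≈ 61.1 W

Using the resistance-network approach (series):
R_plasterboard = L/(kA) = 0.115/(0.163×9.71) = 0.07266 K/W
R_mineral wool = L/(kA) = 0.095/(0.0384×9.71) = 0.2548 K/W
R_dense concrete = L/(kA) = 0.165/(1.41×9.71) = 0.01205 K/W
R_outer film = 1/(h_o·A) = 1/(24×9.71) = 0.004291 K/W
R_total = 0.3438 K/W
Q = ΔT / R_total = 21 / 0.3438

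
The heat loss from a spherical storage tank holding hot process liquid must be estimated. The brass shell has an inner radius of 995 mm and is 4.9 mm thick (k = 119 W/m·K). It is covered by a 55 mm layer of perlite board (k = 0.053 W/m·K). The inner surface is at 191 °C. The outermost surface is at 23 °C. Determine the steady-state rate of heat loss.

Q ≈ 2150 W

For a spherical shell R = (1/r₁ − 1/r₂)/(4πk); film R = 1/(h·4πr²). In series:
R_brass shell = (1/0.995 − 1/0.9999)/(4π×119) = 3.294×10^-6 K/W
R_perlite board = (1/0.9999 − 1/1.0549)/(4π×0.053) = 0.07829 K/W
R_total = 0.07829 K/W
Q = ΔT/R_total = 168/0.07829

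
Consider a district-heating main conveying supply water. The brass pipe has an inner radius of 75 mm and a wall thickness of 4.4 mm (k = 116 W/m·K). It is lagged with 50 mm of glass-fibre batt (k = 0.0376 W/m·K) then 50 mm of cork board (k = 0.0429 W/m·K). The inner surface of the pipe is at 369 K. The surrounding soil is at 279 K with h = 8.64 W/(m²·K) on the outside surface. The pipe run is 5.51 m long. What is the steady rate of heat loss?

For a radial system each layer contributes R = ln(r_out/r_in)/(2πkL); films add R = 1/(hA).
R_brass pipe wall = ln(79.4/75)/(2π×116×5.51) = 1.42×10^-5 K/W
R_glass-fibre batt = ln(129.4/79.4)/(2π×0.0376×5.51) = 0.3752 K/W
R_cork board = ln(179.4/129.4)/(2π×0.0429×5.51) = 0.22 K/W
R_outer film = 1/(h_o·2πr_oL) = 1/(8.64×2π×0.1794×5.51) = 0.01864 K/W
R_total = 0.6138 K/W
Q = ΔT/R_total = 90/0.6138

Q ≈ 147 W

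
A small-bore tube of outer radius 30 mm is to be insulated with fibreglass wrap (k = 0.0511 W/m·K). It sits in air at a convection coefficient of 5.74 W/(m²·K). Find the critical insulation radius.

For a cylinder r_cr = k/h = 0.0511/5.74
r_cr = 8.9 mm; since the bare radius (30 mm) is above r_cr, any added insulation will reduce heat loss.

r_cr ≈ 8.9 mm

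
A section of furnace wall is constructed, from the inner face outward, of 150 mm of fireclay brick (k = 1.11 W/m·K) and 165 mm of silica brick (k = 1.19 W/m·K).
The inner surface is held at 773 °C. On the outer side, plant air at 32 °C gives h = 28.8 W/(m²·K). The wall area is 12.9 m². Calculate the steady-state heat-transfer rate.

Series thermal resistances:
R_fireclay brick = L/(kA) = 0.15/(1.11×12.9) = 0.01048 K/W
R_silica brick = L/(kA) = 0.165/(1.19×12.9) = 0.01075 K/W
R_outer film = 1/(h_o·A) = 1/(28.8×12.9) = 0.002692 K/W
R_total = 0.02392 K/W
Q = ΔT / R_total = 741 / 0.02392

Q ≈ 31000 W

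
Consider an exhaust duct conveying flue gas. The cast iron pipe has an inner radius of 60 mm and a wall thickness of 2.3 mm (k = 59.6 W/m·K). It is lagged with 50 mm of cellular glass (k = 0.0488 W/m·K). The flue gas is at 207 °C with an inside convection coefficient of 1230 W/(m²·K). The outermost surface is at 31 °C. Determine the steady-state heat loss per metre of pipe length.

For a radial system each layer contributes R = ln(r_out/r_in)/(2πkL); films add R = 1/(hA).
R_inner film = 1/(h_i·2πr₁L) = 1/(1230×2π×0.06×1) = 0.002157 K/W
R_cast iron pipe wall = ln(62.3/60)/(2π×59.6×1) = 1.005×10^-4 K/W
R_cellular glass = ln(112.3/62.3)/(2π×0.0488×1) = 1.922 K/W
R_total = 1.924 K/W
Q = ΔT/R_total = 176/1.924

q′ ≈ 91.5 W/m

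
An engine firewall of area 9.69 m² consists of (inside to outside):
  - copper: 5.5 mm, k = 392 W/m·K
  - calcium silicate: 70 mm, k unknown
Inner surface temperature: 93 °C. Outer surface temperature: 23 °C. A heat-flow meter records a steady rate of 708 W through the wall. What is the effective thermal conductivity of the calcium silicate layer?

Series thermal resistances:
R_copper = L/(kA) = 0.0055/(392×9.69) = 1.448×10^-6 K/W
Sum of known resistances R_other = 1.448×10^-6 K/W
Total R = ΔT/Q = 70/708 = 0.09887 K/W
R_calcium silicate = R_total − R_other = 0.09887 K/W
k = L/(R·A) = 0.07/(0.09887×9.69)

k ≈ 0.0731 W/(m·K)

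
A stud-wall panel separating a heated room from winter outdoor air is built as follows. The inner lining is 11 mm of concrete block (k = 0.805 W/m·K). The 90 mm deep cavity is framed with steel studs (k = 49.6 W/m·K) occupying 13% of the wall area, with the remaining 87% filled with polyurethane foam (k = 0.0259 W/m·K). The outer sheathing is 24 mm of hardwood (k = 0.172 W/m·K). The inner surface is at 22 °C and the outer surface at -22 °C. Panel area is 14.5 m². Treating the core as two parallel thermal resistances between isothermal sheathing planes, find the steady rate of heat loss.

Sheathing layers in series; stud and cavity paths in parallel between them.
R_inner = 0.011/(0.805×14.5) = 9.424×10^-4 K/W
R_stud  = 0.09/(49.6×0.13×14.5) = 9.626×10^-4 K/W
R_cav   = 0.09/(0.0259×0.87×14.5) = 0.2755 K/W
1/R_core = 1/R_stud + 1/R_cav → R_core = 9.593×10^-4 K/W
R_outer = 0.024/(0.172×14.5) = 0.009623 K/W
R_total = 0.01152 K/W
Q = ΔT/R_total = 44/0.01152

Q ≈ 3820 W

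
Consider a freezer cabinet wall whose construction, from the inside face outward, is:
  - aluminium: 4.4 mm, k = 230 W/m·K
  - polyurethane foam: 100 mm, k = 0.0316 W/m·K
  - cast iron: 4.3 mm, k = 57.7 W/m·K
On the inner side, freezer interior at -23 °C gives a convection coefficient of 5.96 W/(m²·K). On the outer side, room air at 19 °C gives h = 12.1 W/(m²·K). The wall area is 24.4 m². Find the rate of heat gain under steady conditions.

Q ≈ 300 W

Series thermal resistances:
R_inner film = 1/(h_i·A) = 1/(5.96×24.4) = 0.006876 K/W
R_aluminium = L/(kA) = 0.0044/(230×24.4) = 7.84×10^-7 K/W
R_polyurethane foam = L/(kA) = 0.1/(0.0316×24.4) = 0.1297 K/W
R_cast iron = L/(kA) = 0.0043/(57.7×24.4) = 3.054×10^-6 K/W
R_outer film = 1/(h_o·A) = 1/(12.1×24.4) = 0.003387 K/W
R_total = 0.14 K/W
Q = ΔT / R_total = 42 / 0.14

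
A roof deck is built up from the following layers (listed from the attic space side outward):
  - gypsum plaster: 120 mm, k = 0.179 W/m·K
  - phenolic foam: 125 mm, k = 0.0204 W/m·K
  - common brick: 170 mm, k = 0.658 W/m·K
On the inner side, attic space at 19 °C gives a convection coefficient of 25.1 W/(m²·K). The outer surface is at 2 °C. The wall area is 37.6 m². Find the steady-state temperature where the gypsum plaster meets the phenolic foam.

T ≈ 17.3 °C

Using the resistance-network approach (series):
R_inner film = 1/(h_i·A) = 1/(25.1×37.6) = 0.00106 K/W
R_gypsum plaster = L/(kA) = 0.12/(0.179×37.6) = 0.01783 K/W
R_phenolic foam = L/(kA) = 0.125/(0.0204×37.6) = 0.163 K/W
R_common brick = L/(kA) = 0.17/(0.658×37.6) = 0.006871 K/W
R_total = 0.1887 K/W;  Q = ΔT/R_total = 17/0.1887 = 90.08 W
T_interface = T_inner − Q·ΣR(inner→interface) = 19 − 90.1×0.01889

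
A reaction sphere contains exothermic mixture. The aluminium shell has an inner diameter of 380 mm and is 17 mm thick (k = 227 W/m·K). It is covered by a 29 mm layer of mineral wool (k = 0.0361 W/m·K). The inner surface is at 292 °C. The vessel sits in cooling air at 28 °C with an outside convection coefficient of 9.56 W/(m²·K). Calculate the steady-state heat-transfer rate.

Q ≈ 181 W

Spherical conduction: R = (1/r_in − 1/r_out)/(4πk) per layer; series-sum.
R_aluminium shell = (1/0.19 − 1/0.207)/(4π×227) = 1.515×10^-4 K/W
R_mineral wool = (1/0.207 − 1/0.236)/(4π×0.0361) = 1.309 K/W
R_outer film = 1/(h·4πr_o²) = 1/(9.56×4π×0.236²) = 0.1495 K/W
R_total = 1.458 K/W
Q = ΔT/R_total = 264/1.458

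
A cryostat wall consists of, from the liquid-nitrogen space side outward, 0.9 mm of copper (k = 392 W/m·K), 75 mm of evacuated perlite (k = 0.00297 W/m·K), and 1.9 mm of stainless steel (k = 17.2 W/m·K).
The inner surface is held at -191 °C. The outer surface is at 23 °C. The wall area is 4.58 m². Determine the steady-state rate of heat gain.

Series thermal resistances:
R_copper = L/(kA) = 0.0009/(392×4.58) = 5.013×10^-7 K/W
R_evacuated perlite = L/(kA) = 0.075/(0.00297×4.58) = 5.514 K/W
R_stainless steel = L/(kA) = 0.0019/(17.2×4.58) = 2.412×10^-5 K/W
R_total = 5.514 K/W
Q = ΔT / R_total = 214 / 5.514

Q ≈ 38.8 W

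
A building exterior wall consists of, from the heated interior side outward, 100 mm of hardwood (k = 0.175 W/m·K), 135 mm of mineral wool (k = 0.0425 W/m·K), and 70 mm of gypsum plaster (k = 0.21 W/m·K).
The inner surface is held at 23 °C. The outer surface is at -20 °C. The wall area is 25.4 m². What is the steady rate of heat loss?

Treating each layer as a thermal resistance in series:
R_hardwood = L/(kA) = 0.1/(0.175×25.4) = 0.0225 K/W
R_mineral wool = L/(kA) = 0.135/(0.0425×25.4) = 0.1251 K/W
R_gypsum plaster = L/(kA) = 0.07/(0.21×25.4) = 0.01312 K/W
R_total = 0.1607 K/W
Q = ΔT / R_total = 43 / 0.1607

Q ≈ 268 W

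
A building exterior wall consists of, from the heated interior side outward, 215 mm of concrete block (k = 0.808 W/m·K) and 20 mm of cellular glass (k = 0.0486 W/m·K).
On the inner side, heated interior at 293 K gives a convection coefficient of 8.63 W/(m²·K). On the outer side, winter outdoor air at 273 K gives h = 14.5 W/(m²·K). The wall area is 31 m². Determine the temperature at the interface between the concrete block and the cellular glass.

Model the wall as resistances in series:
R_inner film = 1/(h_i·A) = 1/(8.63×31) = 0.003738 K/W
R_concrete block = L/(kA) = 0.215/(0.808×31) = 0.008584 K/W
R_cellular glass = L/(kA) = 0.02/(0.0486×31) = 0.01327 K/W
R_outer film = 1/(h_o·A) = 1/(14.5×31) = 0.002225 K/W
R_total = 0.02782 K/W;  Q = ΔT/R_total = 20/0.02782 = 718.9 W
T_interface = T_inner − Q·ΣR(inner→interface) = 293 − 719×0.01232

T ≈ 284 K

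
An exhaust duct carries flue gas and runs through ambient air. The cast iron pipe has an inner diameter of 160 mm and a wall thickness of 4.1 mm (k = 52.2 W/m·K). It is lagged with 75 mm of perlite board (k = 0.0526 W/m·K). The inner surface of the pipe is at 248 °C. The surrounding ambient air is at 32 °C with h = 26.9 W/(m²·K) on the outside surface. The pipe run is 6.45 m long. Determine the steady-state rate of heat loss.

Q ≈ 709 W

Treating each annulus and film as a series resistance:
R_cast iron pipe wall = ln(84.1/80)/(2π×52.2×6.45) = 2.363×10^-5 K/W
R_perlite board = ln(159.1/84.1)/(2π×0.0526×6.45) = 0.2991 K/W
R_outer film = 1/(h_o·2πr_oL) = 1/(26.9×2π×0.1591×6.45) = 0.005766 K/W
R_total = 0.3049 K/W
Q = ΔT/R_total = 216/0.3049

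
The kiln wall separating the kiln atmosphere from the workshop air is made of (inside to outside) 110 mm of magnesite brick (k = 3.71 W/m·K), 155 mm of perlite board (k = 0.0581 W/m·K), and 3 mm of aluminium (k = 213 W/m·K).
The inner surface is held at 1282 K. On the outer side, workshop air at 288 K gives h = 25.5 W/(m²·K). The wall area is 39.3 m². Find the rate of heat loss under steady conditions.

Treating each layer as a thermal resistance in series:
R_magnesite brick = L/(kA) = 0.11/(3.71×39.3) = 7.544×10^-4 K/W
R_perlite board = L/(kA) = 0.155/(0.0581×39.3) = 0.06788 K/W
R_aluminium = L/(kA) = 0.003/(213×39.3) = 3.584×10^-7 K/W
R_outer film = 1/(h_o·A) = 1/(25.5×39.3) = 9.979×10^-4 K/W
R_total = 0.06964 K/W
Q = ΔT / R_total = 994 / 0.06964

Q ≈ 14300 W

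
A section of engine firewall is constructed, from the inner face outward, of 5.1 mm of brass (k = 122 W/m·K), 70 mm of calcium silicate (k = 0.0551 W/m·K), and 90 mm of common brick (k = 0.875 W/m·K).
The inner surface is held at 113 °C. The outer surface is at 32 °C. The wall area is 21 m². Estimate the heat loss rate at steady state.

Q ≈ 1240 W

Treating each layer as a thermal resistance in series:
R_brass = L/(kA) = 0.0051/(122×21) = 1.991×10^-6 K/W
R_calcium silicate = L/(kA) = 0.07/(0.0551×21) = 0.0605 K/W
R_common brick = L/(kA) = 0.09/(0.875×21) = 0.004898 K/W
R_total = 0.0654 K/W
Q = ΔT / R_total = 81 / 0.0654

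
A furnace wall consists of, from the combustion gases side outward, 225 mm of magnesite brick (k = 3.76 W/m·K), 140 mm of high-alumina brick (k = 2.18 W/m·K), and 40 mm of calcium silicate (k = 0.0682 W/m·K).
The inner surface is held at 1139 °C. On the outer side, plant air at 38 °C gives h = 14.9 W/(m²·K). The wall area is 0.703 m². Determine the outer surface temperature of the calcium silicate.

T ≈ 133 °C

Thermal resistances in series:
R_magnesite brick = L/(kA) = 0.225/(3.76×0.703) = 0.08512 K/W
R_high-alumina brick = L/(kA) = 0.14/(2.18×0.703) = 0.09135 K/W
R_calcium silicate = L/(kA) = 0.04/(0.0682×0.703) = 0.8343 K/W
R_outer film = 1/(h_o·A) = 1/(14.9×0.703) = 0.09547 K/W
R_total = 1.106 K/W;  Q = ΔT/R_total = 1101/1.106 = 995.3 W
T_interface = T_inner − Q·ΣR(inner→interface) = 1139 − 995×1.011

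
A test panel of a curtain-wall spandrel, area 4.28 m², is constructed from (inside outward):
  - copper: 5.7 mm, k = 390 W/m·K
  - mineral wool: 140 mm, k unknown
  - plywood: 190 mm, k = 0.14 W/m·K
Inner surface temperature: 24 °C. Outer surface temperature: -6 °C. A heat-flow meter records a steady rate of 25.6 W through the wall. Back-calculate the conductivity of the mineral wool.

Model the wall as resistances in series:
R_copper = L/(kA) = 0.0057/(390×4.28) = 3.415×10^-6 K/W
R_plywood = L/(kA) = 0.19/(0.14×4.28) = 0.3171 K/W
Sum of known resistances R_other = 0.3171 K/W
Total R = ΔT/Q = 30/25.6 = 1.172 K/W
R_mineral wool = R_total − R_other = 0.8548 K/W
k = L/(R·A) = 0.14/(0.8548×4.28)

k ≈ 0.0383 W/(m·K)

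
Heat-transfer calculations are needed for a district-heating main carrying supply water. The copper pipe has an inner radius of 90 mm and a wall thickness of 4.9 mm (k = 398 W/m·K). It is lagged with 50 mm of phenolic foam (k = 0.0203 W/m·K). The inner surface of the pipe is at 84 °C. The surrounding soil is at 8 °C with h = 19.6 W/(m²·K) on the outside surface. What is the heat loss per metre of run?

q′ ≈ 22.5 W/m

Radial resistances (cylindrical: R_cond = ln(r_o/r_i)/(2πkL), R_conv = 1/(h·2πrL)):
R_copper pipe wall = ln(94.9/90)/(2π×398×1) = 2.12×10^-5 K/W
R_phenolic foam = ln(144.9/94.9)/(2π×0.0203×1) = 3.318 K/W
R_outer film = 1/(h_o·2πr_oL) = 1/(19.6×2π×0.1449×1) = 0.05604 K/W
R_total = 3.374 K/W
Q = ΔT/R_total = 76/3.374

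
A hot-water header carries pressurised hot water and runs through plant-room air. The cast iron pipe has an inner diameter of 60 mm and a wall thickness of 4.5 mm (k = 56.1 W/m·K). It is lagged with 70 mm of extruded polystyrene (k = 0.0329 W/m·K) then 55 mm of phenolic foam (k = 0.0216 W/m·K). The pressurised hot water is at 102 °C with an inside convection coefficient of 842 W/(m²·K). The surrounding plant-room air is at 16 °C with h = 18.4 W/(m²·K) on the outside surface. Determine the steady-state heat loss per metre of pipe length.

q′ ≈ 10.1 W/m

Treating each annulus and film as a series resistance:
R_inner film = 1/(h_i·2πr₁L) = 1/(842×2π×0.03×1) = 0.006301 K/W
R_cast iron pipe wall = ln(34.5/30)/(2π×56.1×1) = 3.965×10^-4 K/W
R_extruded polystyrene = ln(104.5/34.5)/(2π×0.0329×1) = 5.361 K/W
R_phenolic foam = ln(159.5/104.5)/(2π×0.0216×1) = 3.116 K/W
R_outer film = 1/(h_o·2πr_oL) = 1/(18.4×2π×0.1595×1) = 0.05423 K/W
R_total = 8.538 K/W
Q = ΔT/R_total = 86/8.538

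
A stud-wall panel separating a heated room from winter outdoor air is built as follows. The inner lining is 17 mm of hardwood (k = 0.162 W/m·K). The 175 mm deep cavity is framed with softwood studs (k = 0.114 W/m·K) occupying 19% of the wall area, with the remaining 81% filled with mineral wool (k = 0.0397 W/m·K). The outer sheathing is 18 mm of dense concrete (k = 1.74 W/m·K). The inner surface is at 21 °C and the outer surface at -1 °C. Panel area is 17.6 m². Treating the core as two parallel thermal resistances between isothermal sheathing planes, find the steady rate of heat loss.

Q ≈ 115 W

Sheathing layers in series; stud and cavity paths in parallel between them.
R_inner = 0.017/(0.162×17.6) = 0.005962 K/W
R_stud  = 0.175/(0.114×0.19×17.6) = 0.4591 K/W
R_cav   = 0.175/(0.0397×0.81×17.6) = 0.3092 K/W
1/R_core = 1/R_stud + 1/R_cav → R_core = 0.1848 K/W
R_outer = 0.018/(1.74×17.6) = 5.878×10^-4 K/W
R_total = 0.1913 K/W
Q = ΔT/R_total = 22/0.1913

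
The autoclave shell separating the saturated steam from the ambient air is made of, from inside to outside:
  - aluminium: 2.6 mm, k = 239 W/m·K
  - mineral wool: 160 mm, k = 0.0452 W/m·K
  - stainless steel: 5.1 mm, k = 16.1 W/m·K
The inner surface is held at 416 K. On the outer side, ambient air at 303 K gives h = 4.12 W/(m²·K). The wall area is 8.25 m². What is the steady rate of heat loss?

Using the resistance-network approach (series):
R_aluminium = L/(kA) = 0.0026/(239×8.25) = 1.319×10^-6 K/W
R_mineral wool = L/(kA) = 0.16/(0.0452×8.25) = 0.4291 K/W
R_stainless steel = L/(kA) = 0.0051/(16.1×8.25) = 3.84×10^-5 K/W
R_outer film = 1/(h_o·A) = 1/(4.12×8.25) = 0.02942 K/W
R_total = 0.4585 K/W
Q = ΔT / R_total = 113 / 0.4585

Q ≈ 246 W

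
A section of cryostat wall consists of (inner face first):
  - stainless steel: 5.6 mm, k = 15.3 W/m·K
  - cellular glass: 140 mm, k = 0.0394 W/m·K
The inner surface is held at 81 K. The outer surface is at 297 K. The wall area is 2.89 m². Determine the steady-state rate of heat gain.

Q ≈ 176 W

Treating each layer as a thermal resistance in series:
R_stainless steel = L/(kA) = 0.0056/(15.3×2.89) = 1.266×10^-4 K/W
R_cellular glass = L/(kA) = 0.14/(0.0394×2.89) = 1.23 K/W
R_total = 1.23 K/W
Q = ΔT / R_total = 216 / 1.23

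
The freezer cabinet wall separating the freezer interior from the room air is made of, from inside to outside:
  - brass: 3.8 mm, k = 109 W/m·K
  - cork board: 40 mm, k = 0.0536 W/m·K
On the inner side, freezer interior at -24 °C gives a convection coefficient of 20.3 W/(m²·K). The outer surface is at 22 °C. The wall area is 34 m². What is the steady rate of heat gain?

Thermal resistances in series:
R_inner film = 1/(h_i·A) = 1/(20.3×34) = 0.001449 K/W
R_brass = L/(kA) = 0.0038/(109×34) = 1.025×10^-6 K/W
R_cork board = L/(kA) = 0.04/(0.0536×34) = 0.02195 K/W
R_total = 0.0234 K/W
Q = ΔT / R_total = 46 / 0.0234

Q ≈ 1970 W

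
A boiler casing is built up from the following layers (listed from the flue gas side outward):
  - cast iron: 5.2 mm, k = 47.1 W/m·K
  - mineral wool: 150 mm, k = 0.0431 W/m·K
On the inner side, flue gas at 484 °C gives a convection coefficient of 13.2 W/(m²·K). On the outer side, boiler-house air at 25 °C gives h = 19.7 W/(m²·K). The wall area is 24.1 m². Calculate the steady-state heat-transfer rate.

Q ≈ 3070 W

Thermal resistances in series:
R_inner film = 1/(h_i·A) = 1/(13.2×24.1) = 0.003143 K/W
R_cast iron = L/(kA) = 0.0052/(47.1×24.1) = 4.581×10^-6 K/W
R_mineral wool = L/(kA) = 0.15/(0.0431×24.1) = 0.1444 K/W
R_outer film = 1/(h_o·A) = 1/(19.7×24.1) = 0.002106 K/W
R_total = 0.1497 K/W
Q = ΔT / R_total = 459 / 0.1497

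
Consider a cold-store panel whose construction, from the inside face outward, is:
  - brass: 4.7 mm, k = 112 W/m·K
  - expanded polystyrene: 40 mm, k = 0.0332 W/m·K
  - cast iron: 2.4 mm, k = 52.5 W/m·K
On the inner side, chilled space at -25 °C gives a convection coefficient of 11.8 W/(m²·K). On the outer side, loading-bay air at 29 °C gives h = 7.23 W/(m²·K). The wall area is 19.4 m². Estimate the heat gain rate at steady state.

Q ≈ 734 W

Thermal resistances in series:
R_inner film = 1/(h_i·A) = 1/(11.8×19.4) = 0.004368 K/W
R_brass = L/(kA) = 0.0047/(112×19.4) = 2.163×10^-6 K/W
R_expanded polystyrene = L/(kA) = 0.04/(0.0332×19.4) = 0.0621 K/W
R_cast iron = L/(kA) = 0.0024/(52.5×19.4) = 2.356×10^-6 K/W
R_outer film = 1/(h_o·A) = 1/(7.23×19.4) = 0.00713 K/W
R_total = 0.07361 K/W
Q = ΔT / R_total = 54 / 0.07361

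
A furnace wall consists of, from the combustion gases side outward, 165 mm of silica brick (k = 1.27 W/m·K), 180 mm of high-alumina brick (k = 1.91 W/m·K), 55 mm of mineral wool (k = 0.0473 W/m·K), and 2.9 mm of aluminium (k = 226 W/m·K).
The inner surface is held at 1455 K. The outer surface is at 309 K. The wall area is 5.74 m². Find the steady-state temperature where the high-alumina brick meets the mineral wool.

T ≈ 1270 K

Using the resistance-network approach (series):
R_silica brick = L/(kA) = 0.165/(1.27×5.74) = 0.02263 K/W
R_high-alumina brick = L/(kA) = 0.18/(1.91×5.74) = 0.01642 K/W
R_mineral wool = L/(kA) = 0.055/(0.0473×5.74) = 0.2026 K/W
R_aluminium = L/(kA) = 0.0029/(226×5.74) = 2.236×10^-6 K/W
R_total = 0.2416 K/W;  Q = ΔT/R_total = 1146/0.2416 = 4743 W
T_interface = T_inner − Q·ΣR(inner→interface) = 1455 − 4740×0.03905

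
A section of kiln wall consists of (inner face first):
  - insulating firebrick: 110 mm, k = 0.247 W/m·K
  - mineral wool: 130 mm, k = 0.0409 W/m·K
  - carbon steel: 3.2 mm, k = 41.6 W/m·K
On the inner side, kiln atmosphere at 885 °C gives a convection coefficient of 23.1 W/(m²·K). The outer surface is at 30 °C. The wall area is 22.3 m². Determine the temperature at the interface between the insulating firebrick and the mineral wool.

Using the resistance-network approach (series):
R_inner film = 1/(h_i·A) = 1/(23.1×22.3) = 0.001941 K/W
R_insulating firebrick = L/(kA) = 0.11/(0.247×22.3) = 0.01997 K/W
R_mineral wool = L/(kA) = 0.13/(0.0409×22.3) = 0.1425 K/W
R_carbon steel = L/(kA) = 0.0032/(41.6×22.3) = 3.449×10^-6 K/W
R_total = 0.1644 K/W;  Q = ΔT/R_total = 855/0.1644 = 5199 W
T_interface = T_inner − Q·ΣR(inner→interface) = 885 − 5200×0.02191

T ≈ 771 °C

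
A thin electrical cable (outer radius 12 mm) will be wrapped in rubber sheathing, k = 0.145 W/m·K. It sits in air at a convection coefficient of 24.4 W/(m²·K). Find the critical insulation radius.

r_cr ≈ 5.94 mm

For a cylinder r_cr = k/h = 0.145/24.4
r_cr = 5.94 mm; since the bare radius (12 mm) is above r_cr, any added insulation will reduce heat loss.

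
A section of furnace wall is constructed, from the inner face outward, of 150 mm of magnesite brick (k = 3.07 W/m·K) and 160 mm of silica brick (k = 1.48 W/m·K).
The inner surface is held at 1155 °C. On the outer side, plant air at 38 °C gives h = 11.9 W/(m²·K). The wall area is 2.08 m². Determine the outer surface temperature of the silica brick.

T ≈ 427 °C

Treating each layer as a thermal resistance in series:
R_magnesite brick = L/(kA) = 0.15/(3.07×2.08) = 0.02349 K/W
R_silica brick = L/(kA) = 0.16/(1.48×2.08) = 0.05198 K/W
R_outer film = 1/(h_o·A) = 1/(11.9×2.08) = 0.0404 K/W
R_total = 0.1159 K/W;  Q = ΔT/R_total = 1117/0.1159 = 9640 W
T_interface = T_inner − Q·ΣR(inner→interface) = 1155 − 9640×0.07547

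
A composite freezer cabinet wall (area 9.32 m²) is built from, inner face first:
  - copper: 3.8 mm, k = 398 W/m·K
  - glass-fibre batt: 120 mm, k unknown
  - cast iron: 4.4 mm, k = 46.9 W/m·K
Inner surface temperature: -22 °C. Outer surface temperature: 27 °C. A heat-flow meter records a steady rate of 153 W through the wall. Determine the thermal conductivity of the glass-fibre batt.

k ≈ 0.0402 W/(m·K)

Model the wall as resistances in series:
R_copper = L/(kA) = 0.0038/(398×9.32) = 1.024×10^-6 K/W
R_cast iron = L/(kA) = 0.0044/(46.9×9.32) = 1.007×10^-5 K/W
Sum of known resistances R_other = 1.109×10^-5 K/W
Total R = ΔT/Q = 49/153 = 0.3203 K/W
R_glass-fibre batt = R_total − R_other = 0.3203 K/W
k = L/(R·A) = 0.12/(0.3203×9.32)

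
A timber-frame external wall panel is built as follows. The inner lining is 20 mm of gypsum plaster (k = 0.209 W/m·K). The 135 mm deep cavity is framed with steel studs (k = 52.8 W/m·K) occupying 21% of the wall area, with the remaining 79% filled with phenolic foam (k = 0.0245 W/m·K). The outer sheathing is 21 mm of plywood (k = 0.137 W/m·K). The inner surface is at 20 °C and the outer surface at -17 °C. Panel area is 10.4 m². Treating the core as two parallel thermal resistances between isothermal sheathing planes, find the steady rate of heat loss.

Q ≈ 1470 W

Sheathing layers in series; stud and cavity paths in parallel between them.
R_inner = 0.02/(0.209×10.4) = 0.009201 K/W
R_stud  = 0.135/(52.8×0.21×10.4) = 0.001171 K/W
R_cav   = 0.135/(0.0245×0.79×10.4) = 0.6707 K/W
1/R_core = 1/R_stud + 1/R_cav → R_core = 0.001169 K/W
R_outer = 0.021/(0.137×10.4) = 0.01474 K/W
R_total = 0.02511 K/W
Q = ΔT/R_total = 37/0.02511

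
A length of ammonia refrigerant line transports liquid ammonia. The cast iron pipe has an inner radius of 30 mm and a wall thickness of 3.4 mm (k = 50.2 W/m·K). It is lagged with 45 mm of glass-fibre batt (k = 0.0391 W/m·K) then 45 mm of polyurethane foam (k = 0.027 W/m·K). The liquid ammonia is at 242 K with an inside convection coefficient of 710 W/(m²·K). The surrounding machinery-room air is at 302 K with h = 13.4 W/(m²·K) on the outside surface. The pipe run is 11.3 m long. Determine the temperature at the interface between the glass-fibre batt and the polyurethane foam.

T ≈ 275 K

For a radial system each layer contributes R = ln(r_out/r_in)/(2πkL); films add R = 1/(hA).
R_inner film = 1/(h_i·2πr₁L) = 1/(710×2π×0.03×11.3) = 6.612×10^-4 K/W
R_cast iron pipe wall = ln(33.4/30)/(2π×50.2×11.3) = 3.012×10^-5 K/W
R_glass-fibre batt = ln(78.4/33.4)/(2π×0.0391×11.3) = 0.3074 K/W
R_polyurethane foam = ln(123.4/78.4)/(2π×0.027×11.3) = 0.2366 K/W
R_outer film = 1/(h_o·2πr_oL) = 1/(13.4×2π×0.1234×11.3) = 0.008518 K/W
R_total = 0.5532 K/W
Q = ΔT/R_total = 60/0.5532
Q = 108 W
T_interface = T_inner + Q·ΣR(inner→interface) = 242 + 108×0.3081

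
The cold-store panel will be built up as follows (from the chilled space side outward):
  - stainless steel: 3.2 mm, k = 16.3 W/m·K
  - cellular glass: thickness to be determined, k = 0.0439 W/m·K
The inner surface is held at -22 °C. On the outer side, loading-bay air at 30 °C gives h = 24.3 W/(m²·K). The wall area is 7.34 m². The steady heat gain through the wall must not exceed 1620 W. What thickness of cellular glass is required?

Thermal resistances in series:
R_stainless steel = L/(kA) = 0.0032/(16.3×7.34) = 2.675×10^-5 K/W
R_outer film = 1/(h_o·A) = 1/(24.3×7.34) = 0.005607 K/W
Sum of the known resistances R_other = 0.005633 K/W
Required total resistance R_tot = ΔT/Q_allow = 52/1620 = 0.0321 K/W
R_cellular glass = R_tot − R_other = 0.02647 K/W
L = R·k·A = 0.02647×0.0439×7.34

L ≈ 8.53 mm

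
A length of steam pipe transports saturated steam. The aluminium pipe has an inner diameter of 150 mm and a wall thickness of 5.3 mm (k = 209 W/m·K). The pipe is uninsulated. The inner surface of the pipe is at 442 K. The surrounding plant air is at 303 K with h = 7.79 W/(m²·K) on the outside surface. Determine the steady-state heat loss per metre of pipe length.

q′ ≈ 546 W/m

Cylindrical conduction, so R = ln(r₂/r₁)/(2πkL) per layer, in series:
R_aluminium pipe wall = ln(80.3/75)/(2π×209×1) = 5.2×10^-5 K/W
R_outer film = 1/(h_o·2πr_oL) = 1/(7.79×2π×0.0803×1) = 0.2544 K/W
R_total = 0.2545 K/W
Q = ΔT/R_total = 139/0.2545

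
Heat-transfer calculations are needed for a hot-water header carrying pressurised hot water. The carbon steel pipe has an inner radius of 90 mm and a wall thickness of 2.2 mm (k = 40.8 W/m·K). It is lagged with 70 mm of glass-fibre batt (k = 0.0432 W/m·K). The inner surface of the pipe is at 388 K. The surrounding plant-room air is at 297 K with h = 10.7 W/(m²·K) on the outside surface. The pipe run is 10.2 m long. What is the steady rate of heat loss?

Q ≈ 427 W

Per-layer cylindrical resistances, series-summed:
R_carbon steel pipe wall = ln(92.2/90)/(2π×40.8×10.2) = 9.236×10^-6 K/W
R_glass-fibre batt = ln(162.2/92.2)/(2π×0.0432×10.2) = 0.204 K/W
R_outer film = 1/(h_o·2πr_oL) = 1/(10.7×2π×0.1622×10.2) = 0.008991 K/W
R_total = 0.213 K/W
Q = ΔT/R_total = 91/0.213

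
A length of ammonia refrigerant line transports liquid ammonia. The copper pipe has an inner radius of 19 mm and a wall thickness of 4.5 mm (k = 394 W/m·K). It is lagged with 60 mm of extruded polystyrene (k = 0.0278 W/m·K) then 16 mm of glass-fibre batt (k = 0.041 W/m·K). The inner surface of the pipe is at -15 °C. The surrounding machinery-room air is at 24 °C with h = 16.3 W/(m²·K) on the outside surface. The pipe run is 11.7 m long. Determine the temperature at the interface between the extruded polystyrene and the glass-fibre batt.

T ≈ 20.2 °C

Radial resistances (cylindrical: R_cond = ln(r_o/r_i)/(2πkL), R_conv = 1/(h·2πrL)):
R_copper pipe wall = ln(23.5/19)/(2π×394×11.7) = 7.339×10^-6 K/W
R_extruded polystyrene = ln(83.5/23.5)/(2π×0.0278×11.7) = 0.6204 K/W
R_glass-fibre batt = ln(99.5/83.5)/(2π×0.041×11.7) = 0.05816 K/W
R_outer film = 1/(h_o·2πr_oL) = 1/(16.3×2π×0.0995×11.7) = 0.008387 K/W
R_total = 0.6869 K/W
Q = ΔT/R_total = 39/0.6869
Q = 56.8 W
T_interface = T_inner + Q·ΣR(inner→interface) = -15 + 56.8×0.6204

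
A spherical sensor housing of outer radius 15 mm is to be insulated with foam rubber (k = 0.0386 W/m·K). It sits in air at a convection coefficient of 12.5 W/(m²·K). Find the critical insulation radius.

r_cr ≈ 6.18 mm

For a sphere r_cr = 2k/h = 2×0.0386/12.5
r_cr = 6.18 mm; since the bare radius (15 mm) is above r_cr, any added insulation will reduce heat loss.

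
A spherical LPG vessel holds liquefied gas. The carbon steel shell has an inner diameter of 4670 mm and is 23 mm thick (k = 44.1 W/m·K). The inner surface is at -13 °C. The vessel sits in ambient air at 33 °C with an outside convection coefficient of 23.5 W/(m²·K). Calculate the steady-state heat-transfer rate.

Radial (spherical) resistances in series:
R_carbon steel shell = (1/2.335 − 1/2.358)/(4π×44.1) = 7.538×10^-6 K/W
R_outer film = 1/(h·4πr_o²) = 1/(23.5×4π×2.358²) = 6.09×10^-4 K/W
R_total = 6.166×10^-4 K/W
Q = ΔT/R_total = 46/6.166×10^-4

Q ≈ 74600 W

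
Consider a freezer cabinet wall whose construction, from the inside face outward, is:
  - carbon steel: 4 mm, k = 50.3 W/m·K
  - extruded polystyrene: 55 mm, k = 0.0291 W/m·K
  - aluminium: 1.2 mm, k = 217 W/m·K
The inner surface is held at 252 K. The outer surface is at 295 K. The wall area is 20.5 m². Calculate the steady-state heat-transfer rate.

Q ≈ 466 W

Using the resistance-network approach (series):
R_carbon steel = L/(kA) = 0.004/(50.3×20.5) = 3.879×10^-6 K/W
R_extruded polystyrene = L/(kA) = 0.055/(0.0291×20.5) = 0.0922 K/W
R_aluminium = L/(kA) = 0.0012/(217×20.5) = 2.698×10^-7 K/W
R_total = 0.0922 K/W
Q = ΔT / R_total = 43 / 0.0922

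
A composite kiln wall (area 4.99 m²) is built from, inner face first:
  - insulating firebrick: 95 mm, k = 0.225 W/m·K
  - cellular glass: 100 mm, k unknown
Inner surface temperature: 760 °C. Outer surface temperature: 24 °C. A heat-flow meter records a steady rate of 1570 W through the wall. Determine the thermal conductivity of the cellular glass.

k ≈ 0.0522 W/(m·K)

Thermal resistances in series:
R_insulating firebrick = L/(kA) = 0.095/(0.225×4.99) = 0.08461 K/W
Sum of known resistances R_other = 0.08461 K/W
Total R = ΔT/Q = 736/1570 = 0.4688 K/W
R_cellular glass = R_total − R_other = 0.3842 K/W
k = L/(R·A) = 0.1/(0.3842×4.99)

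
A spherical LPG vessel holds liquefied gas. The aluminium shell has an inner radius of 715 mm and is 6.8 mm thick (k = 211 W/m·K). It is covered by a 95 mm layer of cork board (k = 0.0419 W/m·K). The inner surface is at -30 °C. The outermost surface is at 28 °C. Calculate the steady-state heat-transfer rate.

Q ≈ 190 W

For a spherical shell R = (1/r₁ − 1/r₂)/(4πk); film R = 1/(h·4πr²). In series:
R_aluminium shell = (1/0.715 − 1/0.7218)/(4π×211) = 4.969×10^-6 K/W
R_cork board = (1/0.7218 − 1/0.8168)/(4π×0.0419) = 0.306 K/W
R_total = 0.306 K/W
Q = ΔT/R_total = 58/0.306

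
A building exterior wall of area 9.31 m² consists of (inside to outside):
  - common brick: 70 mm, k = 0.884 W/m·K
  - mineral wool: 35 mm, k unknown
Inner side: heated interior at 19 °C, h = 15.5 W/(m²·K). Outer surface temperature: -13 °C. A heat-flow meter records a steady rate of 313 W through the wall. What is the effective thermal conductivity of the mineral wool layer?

Model the wall as resistances in series:
R_inner film = 1/(h_i·A) = 1/(15.5×9.31) = 0.00693 K/W
R_common brick = L/(kA) = 0.07/(0.884×9.31) = 0.008505 K/W
Sum of known resistances R_other = 0.01544 K/W
Total R = ΔT/Q = 32/313 = 0.1022 K/W
R_mineral wool = R_total − R_other = 0.0868 K/W
k = L/(R·A) = 0.035/(0.0868×9.31)

k ≈ 0.0433 W/(m·K)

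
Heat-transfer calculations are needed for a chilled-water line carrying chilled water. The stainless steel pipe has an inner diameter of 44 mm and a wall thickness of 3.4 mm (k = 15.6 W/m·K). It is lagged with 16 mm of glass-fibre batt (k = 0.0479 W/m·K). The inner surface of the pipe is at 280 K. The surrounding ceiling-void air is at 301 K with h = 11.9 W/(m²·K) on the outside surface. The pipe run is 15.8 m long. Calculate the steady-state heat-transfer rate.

Treating each annulus and film as a series resistance:
R_stainless steel pipe wall = ln(25.4/22)/(2π×15.6×15.8) = 9.279×10^-5 K/W
R_glass-fibre batt = ln(41.4/25.4)/(2π×0.0479×15.8) = 0.1027 K/W
R_outer film = 1/(h_o·2πr_oL) = 1/(11.9×2π×0.0414×15.8) = 0.02045 K/W
R_total = 0.1233 K/W
Q = ΔT/R_total = 21/0.1233

Q ≈ 170 W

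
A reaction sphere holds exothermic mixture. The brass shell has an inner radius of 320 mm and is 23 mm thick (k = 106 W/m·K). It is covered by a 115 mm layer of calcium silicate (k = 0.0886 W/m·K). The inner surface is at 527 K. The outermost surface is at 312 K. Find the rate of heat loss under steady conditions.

Q ≈ 327 W

Each spherical layer contributes R = (1/r_i − 1/r_o)/(4πk):
R_brass shell = (1/0.32 − 1/0.343)/(4π×106) = 1.573×10^-4 K/W
R_calcium silicate = (1/0.343 − 1/0.458)/(4π×0.0886) = 0.6575 K/W
R_total = 0.6577 K/W
Q = ΔT/R_total = 215/0.6577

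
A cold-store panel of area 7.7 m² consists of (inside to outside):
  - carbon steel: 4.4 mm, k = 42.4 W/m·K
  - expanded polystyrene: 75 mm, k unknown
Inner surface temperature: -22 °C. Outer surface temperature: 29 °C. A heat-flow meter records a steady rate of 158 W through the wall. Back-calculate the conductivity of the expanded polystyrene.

Thermal resistances in series:
R_carbon steel = L/(kA) = 0.0044/(42.4×7.7) = 1.348×10^-5 K/W
Sum of known resistances R_other = 1.348×10^-5 K/W
Total R = ΔT/Q = 51/158 = 0.3228 K/W
R_expanded polystyrene = R_total − R_other = 0.3228 K/W
k = L/(R·A) = 0.075/(0.3228×7.7)

k ≈ 0.0302 W/(m·K)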